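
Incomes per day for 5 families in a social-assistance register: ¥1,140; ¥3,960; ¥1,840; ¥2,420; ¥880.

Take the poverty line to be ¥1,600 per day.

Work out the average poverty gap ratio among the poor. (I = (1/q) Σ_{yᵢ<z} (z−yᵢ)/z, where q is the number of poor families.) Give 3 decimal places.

0.369

Incomes under z: ¥880, ¥1,140 (q = 2 of N = 5).
Relative gaps: 0.4500, 0.2875; sum = 0.737500.
The income-gap ratio divides by q (the poor only): 0.737500 / 2 = 0.369.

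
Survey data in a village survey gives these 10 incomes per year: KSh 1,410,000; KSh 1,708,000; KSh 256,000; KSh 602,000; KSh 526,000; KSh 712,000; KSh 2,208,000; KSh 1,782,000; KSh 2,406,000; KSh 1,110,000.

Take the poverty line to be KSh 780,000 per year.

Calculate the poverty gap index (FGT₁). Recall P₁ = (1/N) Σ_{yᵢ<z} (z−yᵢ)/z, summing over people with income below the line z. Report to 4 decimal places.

0.1313

Below the line: KSh 256,000, KSh 526,000, KSh 602,000, KSh 712,000 (q = 4 of N = 10).
Shortfall ratios: (780000−256000)/780000 = 0.6718; (780000−526000)/780000 = 0.3256; (780000−602000)/780000 = 0.2282; (780000−712000)/780000 = 0.0872.
Sum of shortfalls = 1.312821; P₁ averages over all N: 1.312821 / 10 = 0.1313.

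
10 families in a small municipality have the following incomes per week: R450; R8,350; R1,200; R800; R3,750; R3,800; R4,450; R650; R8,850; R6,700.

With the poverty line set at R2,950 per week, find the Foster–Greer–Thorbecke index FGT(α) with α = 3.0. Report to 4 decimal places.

0.1678

Poor units: R450, R650, R800, R1,200 (q = 4 of N = 10).
Shortfall ratios: (2950−450)/2950 = 0.8475; (2950−650)/2950 = 0.7797; (2950−800)/2950 = 0.7288; (2950−1200)/2950 = 0.5932.
Raised to α = 3.0: 0.60863; 0.47393; 0.38712; 0.20876.
Sum = 1.678448; FGT(3.0) = 1.678448 / 10 = 0.1678.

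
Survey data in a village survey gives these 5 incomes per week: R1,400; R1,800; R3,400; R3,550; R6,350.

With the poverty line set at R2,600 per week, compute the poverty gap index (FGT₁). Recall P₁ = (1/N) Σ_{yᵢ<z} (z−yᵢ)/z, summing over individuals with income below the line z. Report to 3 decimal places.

0.154

Poor units: R1,400, R1,800 (q = 2 of N = 5).
Shortfall ratios: (2600−1400)/2600 = 0.4615; (2600−1800)/2600 = 0.3077.
Sum of shortfalls = 0.769231; P₁ averages over all N: 0.769231 / 5 = 0.154.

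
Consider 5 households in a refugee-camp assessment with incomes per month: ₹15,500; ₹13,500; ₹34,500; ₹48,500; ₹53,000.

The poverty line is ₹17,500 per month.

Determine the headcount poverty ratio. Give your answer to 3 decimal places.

2 of the 5 households have income below ₹17,500.
H = 2/5 = 0.400.

0.400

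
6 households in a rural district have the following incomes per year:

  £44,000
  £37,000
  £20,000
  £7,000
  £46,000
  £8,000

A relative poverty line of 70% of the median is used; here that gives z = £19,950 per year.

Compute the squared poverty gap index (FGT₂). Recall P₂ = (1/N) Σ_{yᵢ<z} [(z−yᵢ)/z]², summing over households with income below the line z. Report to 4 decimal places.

Below the line: £7,000, £8,000 (q = 2 of N = 6).
Shortfall ratios: (19950−7000)/19950 = 0.6491; (19950−8000)/19950 = 0.5990.
Squared: 0.4214; 0.3588.
Sum = 0.780158; P₂ = 0.780158 / 6 = 0.1300.

0.1300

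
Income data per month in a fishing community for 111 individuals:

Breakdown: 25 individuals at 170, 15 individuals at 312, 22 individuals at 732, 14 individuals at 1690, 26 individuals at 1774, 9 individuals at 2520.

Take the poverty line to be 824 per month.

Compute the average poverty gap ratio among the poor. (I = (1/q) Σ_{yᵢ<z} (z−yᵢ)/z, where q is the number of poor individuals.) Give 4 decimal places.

0.5100

Poor units: 25×170, 15×312, 22×732 (q = 62 of N = 111).
Shortfall ratios (z−y)/z: 0.7937 (×25), 0.6214 (×15), 0.1117 (×22); sum = 31.618932.
The income-gap ratio divides by q (the poor only): 31.618932 / 62 = 0.5100.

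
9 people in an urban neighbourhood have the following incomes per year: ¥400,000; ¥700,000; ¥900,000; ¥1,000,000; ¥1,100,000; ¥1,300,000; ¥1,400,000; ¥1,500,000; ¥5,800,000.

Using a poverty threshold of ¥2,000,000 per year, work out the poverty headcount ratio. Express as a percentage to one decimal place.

88.9%

8 of the 9 people have income below ¥2,000,000.
H = 8/9 = 88.9%.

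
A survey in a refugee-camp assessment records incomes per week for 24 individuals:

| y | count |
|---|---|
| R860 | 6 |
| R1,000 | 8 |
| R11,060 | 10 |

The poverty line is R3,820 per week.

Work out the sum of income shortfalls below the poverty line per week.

Below z: 6×R860, 8×R1,000 (q = 14 of N = 24).
Individual gaps: 6×(3820−860) = 17760; 8×(3820−1000) = 22560.
Aggregate gap = R40,320.

R40,320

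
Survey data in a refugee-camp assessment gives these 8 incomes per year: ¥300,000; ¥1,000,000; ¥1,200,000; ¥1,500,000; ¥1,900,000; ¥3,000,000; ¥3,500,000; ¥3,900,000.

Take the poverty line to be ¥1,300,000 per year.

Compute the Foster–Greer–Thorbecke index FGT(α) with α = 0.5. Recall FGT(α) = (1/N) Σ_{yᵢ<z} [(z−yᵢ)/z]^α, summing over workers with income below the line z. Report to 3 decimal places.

0.204

Below the line: ¥300,000, ¥1,000,000, ¥1,200,000 (q = 3 of N = 8).
Shortfall ratios: (1300000−300000)/1300000 = 0.7692; (1300000−1000000)/1300000 = 0.2308; (1300000−1200000)/1300000 = 0.0769.
Raised to α = 0.5: 0.87706; 0.48038; 0.27735.
Sum = 1.634793; FGT(0.5) = 1.634793 / 8 = 0.204.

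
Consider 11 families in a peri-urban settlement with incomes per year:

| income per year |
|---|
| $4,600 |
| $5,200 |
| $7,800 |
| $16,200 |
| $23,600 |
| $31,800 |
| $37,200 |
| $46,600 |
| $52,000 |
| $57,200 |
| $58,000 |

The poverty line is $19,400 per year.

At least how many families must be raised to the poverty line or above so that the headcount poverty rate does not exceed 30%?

4 of the 11 families are poor, so H = 4/11 = 0.364.
A headcount ratio of at most 30% allows at most ⌊0.30 × 11⌋ = 3 poor families.
So at least 4 − 3 = 1 must be lifted.

1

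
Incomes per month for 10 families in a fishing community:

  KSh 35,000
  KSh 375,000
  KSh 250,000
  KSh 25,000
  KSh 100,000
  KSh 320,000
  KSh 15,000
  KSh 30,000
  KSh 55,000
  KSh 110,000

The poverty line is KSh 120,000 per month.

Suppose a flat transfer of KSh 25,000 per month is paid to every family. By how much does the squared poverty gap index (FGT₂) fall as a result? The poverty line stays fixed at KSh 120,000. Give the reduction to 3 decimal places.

Before: below the line — KSh 15,000, KSh 25,000, KSh 30,000, KSh 35,000, KSh 55,000, KSh 100,000, KSh 110,000; squared poverty gap index (FGT₂) = 0.27847.
After the KSh 25,000 transfer: below the line — KSh 40,000, KSh 50,000, KSh 55,000, KSh 60,000, KSh 80,000; squared poverty gap index (FGT₂) = 0.14392.
Reduction = 0.27847 − 0.14392 = 0.135.

0.135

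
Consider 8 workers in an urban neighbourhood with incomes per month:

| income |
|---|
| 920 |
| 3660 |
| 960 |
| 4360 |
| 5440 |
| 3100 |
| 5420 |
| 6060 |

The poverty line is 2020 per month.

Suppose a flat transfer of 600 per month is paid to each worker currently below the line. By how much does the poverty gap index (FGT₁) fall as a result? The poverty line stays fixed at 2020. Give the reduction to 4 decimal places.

0.0743

Before: below the line — 920, 960; poverty gap index (FGT₁) = 0.133663.
After the 600 transfer: below the line — 1520, 1560; poverty gap index (FGT₁) = 0.059406.
Reduction = 0.133663 − 0.059406 = 0.0743.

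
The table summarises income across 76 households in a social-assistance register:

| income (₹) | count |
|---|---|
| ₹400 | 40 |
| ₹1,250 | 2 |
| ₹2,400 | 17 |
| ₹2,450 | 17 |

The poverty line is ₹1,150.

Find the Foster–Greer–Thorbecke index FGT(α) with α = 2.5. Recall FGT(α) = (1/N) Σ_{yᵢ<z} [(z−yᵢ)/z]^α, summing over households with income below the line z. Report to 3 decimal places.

0.181

Below the line: 40×₹400 (q = 40 of N = 76).
Gap ratios (z−y)/z: (1150−400)/1150 = 0.6522 (×40).
Raised to α = 2.5: 0.34349 (×40).
Sum = 13.739425; FGT(2.5) = 13.739425 / 76 = 0.181.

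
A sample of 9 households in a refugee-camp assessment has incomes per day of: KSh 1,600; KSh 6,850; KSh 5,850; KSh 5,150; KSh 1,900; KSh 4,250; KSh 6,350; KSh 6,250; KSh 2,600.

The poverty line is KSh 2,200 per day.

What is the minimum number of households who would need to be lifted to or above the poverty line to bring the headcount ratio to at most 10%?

2

Currently q = 2 of N = 9 are below the line (H = 0.222).
A headcount ratio of at most 10% allows at most ⌊0.10 × 9⌋ = 0 poor households.
So at least 2 − 0 = 2 must be lifted.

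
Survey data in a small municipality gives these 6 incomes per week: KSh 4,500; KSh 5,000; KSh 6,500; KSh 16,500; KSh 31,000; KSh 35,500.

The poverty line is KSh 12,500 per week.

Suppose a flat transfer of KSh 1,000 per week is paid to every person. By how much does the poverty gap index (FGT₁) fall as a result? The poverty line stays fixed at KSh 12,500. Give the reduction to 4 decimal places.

Before: below the line — KSh 4,500, KSh 5,000, KSh 6,500; poverty gap index (FGT₁) = 0.286667.
After the KSh 1,000 transfer: below the line — KSh 5,500, KSh 6,000, KSh 7,500; poverty gap index (FGT₁) = 0.246667.
Reduction = 0.286667 − 0.246667 = 0.0400.

0.0400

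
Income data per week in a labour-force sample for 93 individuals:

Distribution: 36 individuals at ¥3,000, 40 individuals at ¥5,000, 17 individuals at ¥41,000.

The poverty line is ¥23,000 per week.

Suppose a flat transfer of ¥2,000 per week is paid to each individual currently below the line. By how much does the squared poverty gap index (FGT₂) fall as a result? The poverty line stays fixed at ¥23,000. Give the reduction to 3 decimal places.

Before: below the line — 36×¥3,000, 40×¥5,000; squared poverty gap index (FGT₂) = 0.55613.
After the ¥2,000 transfer: below the line — 36×¥5,000, 40×¥7,000; squared poverty gap index (FGT₂) = 0.44523.
Reduction = 0.55613 − 0.44523 = 0.111.

0.111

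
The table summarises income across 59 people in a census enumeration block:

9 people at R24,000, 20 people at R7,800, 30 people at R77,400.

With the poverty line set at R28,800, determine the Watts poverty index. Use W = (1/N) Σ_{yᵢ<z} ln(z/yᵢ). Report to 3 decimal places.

Below z: 20×R7,800, 9×R24,000 (q = 29 of N = 59).
ln(z/y) terms: ln(28800/7800) = 1.3063 (×20); ln(28800/24000) = 0.1823 (×9).
W = 27.765927 / 59 = 0.471.

0.471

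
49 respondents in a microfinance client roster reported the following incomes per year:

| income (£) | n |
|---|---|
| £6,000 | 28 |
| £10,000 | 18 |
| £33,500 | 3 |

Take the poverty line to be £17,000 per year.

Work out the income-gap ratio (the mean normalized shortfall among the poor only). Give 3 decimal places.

0.555

Below z: 28×£6,000, 18×£10,000 (q = 46 of N = 49).
Relative gaps: 0.6471 (×28), 0.4118 (×18); sum = 25.529412.
The income-gap ratio divides by q (the poor only): 25.529412 / 46 = 0.555.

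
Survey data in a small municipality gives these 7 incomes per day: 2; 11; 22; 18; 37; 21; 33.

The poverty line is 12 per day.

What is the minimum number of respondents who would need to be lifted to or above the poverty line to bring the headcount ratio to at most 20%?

2 of the 7 respondents are poor, so H = 2/7 = 0.286.
A headcount ratio of at most 20% allows at most ⌊0.20 × 7⌋ = 1 poor respondents.
So at least 2 − 1 = 1 must be lifted.

1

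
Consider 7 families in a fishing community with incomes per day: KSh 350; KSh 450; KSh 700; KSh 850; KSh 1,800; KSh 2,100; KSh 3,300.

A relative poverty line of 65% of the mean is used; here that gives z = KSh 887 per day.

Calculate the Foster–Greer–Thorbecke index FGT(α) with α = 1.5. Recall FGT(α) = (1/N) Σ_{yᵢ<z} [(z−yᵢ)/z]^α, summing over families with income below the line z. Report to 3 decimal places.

Incomes under z: KSh 350, KSh 450, KSh 700, KSh 850 (q = 4 of N = 7).
Shortfall ratios: (887−350)/887 = 0.6054; (887−450)/887 = 0.4927; (887−700)/887 = 0.2108; (887−850)/887 = 0.0417.
Raised to α = 1.5: 0.47106; 0.34581; 0.09680; 0.00852.
Sum = 0.922189; FGT(1.5) = 0.922189 / 7 = 0.132.

0.132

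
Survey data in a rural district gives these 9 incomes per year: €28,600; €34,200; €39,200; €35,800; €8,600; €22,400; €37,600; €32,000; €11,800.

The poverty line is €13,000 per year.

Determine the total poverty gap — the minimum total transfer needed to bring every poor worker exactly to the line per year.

€5,600

Below the line: €8,600, €11,800 (q = 2 of N = 9).
Individual gaps: 13000−8600 = 4400; 13000−11800 = 1200.
Aggregate gap = €5,600.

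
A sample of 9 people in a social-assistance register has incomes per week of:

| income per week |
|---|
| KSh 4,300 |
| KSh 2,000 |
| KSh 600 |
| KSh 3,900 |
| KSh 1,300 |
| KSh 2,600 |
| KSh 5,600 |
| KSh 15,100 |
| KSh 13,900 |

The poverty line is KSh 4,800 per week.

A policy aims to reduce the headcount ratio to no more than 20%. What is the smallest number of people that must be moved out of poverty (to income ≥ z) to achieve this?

Currently q = 6 of N = 9 are below the line (H = 0.667).
A headcount ratio of at most 20% allows at most ⌊0.20 × 9⌋ = 1 poor people.
So at least 6 − 1 = 5 must be lifted.

5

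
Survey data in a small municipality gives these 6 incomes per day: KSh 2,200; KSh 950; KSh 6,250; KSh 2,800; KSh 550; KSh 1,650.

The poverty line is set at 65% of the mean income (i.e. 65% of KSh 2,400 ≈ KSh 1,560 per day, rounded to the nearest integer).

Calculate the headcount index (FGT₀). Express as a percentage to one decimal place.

33.3%

2 of the 6 people have income below KSh 1,560.
H = 2/6 = 33.3%.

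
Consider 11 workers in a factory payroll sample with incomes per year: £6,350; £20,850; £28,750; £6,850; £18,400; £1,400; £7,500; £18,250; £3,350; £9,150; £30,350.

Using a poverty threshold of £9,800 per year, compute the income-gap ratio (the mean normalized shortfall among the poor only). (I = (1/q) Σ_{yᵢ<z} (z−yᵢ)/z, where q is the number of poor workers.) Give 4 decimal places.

Incomes under z: £1,400, £3,350, £6,350, £6,850, £7,500, £9,150 (q = 6 of N = 11).
Relative gaps: 0.8571, 0.6582, 0.3520, 0.3010, 0.2347, 0.0663; sum = 2.469388.
I averages over the q = 6 poor units only: 2.469388 / 6 = 0.4116.

0.4116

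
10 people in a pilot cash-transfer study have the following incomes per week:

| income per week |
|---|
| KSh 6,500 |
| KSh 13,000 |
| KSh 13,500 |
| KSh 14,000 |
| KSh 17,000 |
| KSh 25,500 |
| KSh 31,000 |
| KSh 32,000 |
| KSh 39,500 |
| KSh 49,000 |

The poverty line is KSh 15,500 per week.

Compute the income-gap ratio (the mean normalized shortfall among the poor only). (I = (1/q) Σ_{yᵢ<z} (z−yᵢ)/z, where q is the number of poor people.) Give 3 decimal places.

0.242

Incomes under z: KSh 6,500, KSh 13,000, KSh 13,500, KSh 14,000 (q = 4 of N = 10).
Shortfall ratios (z−y)/z: 0.5806, 0.1613, 0.1290, 0.0968; sum = 0.967742.
I averages over the q = 4 poor units only: 0.967742 / 4 = 0.242.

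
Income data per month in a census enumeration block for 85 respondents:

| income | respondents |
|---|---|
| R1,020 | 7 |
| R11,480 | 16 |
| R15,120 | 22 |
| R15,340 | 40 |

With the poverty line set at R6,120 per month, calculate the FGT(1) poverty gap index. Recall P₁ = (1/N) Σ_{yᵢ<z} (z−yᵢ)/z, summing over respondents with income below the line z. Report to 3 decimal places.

0.069

Poor units: 7×R1,020 (q = 7 of N = 85).
Relative gaps: (6120−1020)/6120 = 0.8333 (×7).
Sum of shortfalls = 5.833333; P₁ averages over all N: 5.833333 / 85 = 0.069.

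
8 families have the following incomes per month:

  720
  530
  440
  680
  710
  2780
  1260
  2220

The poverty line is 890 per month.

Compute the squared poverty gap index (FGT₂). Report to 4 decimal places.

Below the line: 440, 530, 680, 710, 720 (q = 5 of N = 8).
Normalized shortfalls: (890−440)/890 = 0.5056; (890−530)/890 = 0.4045; (890−680)/890 = 0.2360; (890−710)/890 = 0.2022; (890−720)/890 = 0.1910.
Squared: 0.2556; 0.1636; 0.0557; 0.0409; 0.0365.
Sum = 0.552329; P₂ = 0.552329 / 8 = 0.0690.

0.0690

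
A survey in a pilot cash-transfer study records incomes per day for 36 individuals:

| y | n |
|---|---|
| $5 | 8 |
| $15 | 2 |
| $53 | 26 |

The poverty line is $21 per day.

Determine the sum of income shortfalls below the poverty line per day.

Below z: 8×$5, 2×$15 (q = 10 of N = 36).
Individual gaps: 8×(21−5) = 128; 2×(21−15) = 12.
Aggregate gap = $140.

$140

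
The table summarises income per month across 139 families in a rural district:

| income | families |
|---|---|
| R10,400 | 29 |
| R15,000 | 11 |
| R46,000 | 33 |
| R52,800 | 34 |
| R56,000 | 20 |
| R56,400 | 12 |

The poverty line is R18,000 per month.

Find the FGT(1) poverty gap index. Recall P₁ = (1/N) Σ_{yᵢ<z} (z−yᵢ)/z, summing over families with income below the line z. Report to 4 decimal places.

0.1013

Below z: 29×R10,400, 11×R15,000 (q = 40 of N = 139).
Gap ratios (z−y)/z: (18000−10400)/18000 = 0.4222 (×29); (18000−15000)/18000 = 0.1667 (×11).
Σ = 14.077778. Dividing by the full population N = 139 gives P₁ = 0.1013.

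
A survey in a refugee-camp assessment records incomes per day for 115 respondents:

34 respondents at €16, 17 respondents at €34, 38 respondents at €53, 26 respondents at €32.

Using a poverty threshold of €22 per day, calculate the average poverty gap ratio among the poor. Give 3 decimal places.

Below z: 34×€16 (q = 34 of N = 115).
Shortfall ratios (z−y)/z: 0.2727 (×34); sum = 9.272727.
I averages over the q = 34 poor units only: 9.272727 / 34 = 0.273.

0.273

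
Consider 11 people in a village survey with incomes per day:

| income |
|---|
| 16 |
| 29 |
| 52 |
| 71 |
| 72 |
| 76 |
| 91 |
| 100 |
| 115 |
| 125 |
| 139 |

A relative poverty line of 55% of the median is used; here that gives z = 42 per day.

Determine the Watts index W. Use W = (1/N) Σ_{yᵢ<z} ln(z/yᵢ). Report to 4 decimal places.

0.1214

Below z: 16, 29 (q = 2 of N = 11).
Log shortfalls: ln(42/16) = 0.9651; ln(42/29) = 0.3704.
W = 1.335455 / 11 = 0.1214.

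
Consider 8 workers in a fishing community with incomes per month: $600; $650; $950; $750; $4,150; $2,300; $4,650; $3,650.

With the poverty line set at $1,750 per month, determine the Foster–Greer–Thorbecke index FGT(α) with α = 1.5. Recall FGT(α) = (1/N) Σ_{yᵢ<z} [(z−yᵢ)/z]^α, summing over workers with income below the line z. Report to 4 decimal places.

Poor units: $600, $650, $750, $950 (q = 4 of N = 8).
Gap ratios (z−y)/z: (1750−600)/1750 = 0.6571; (1750−650)/1750 = 0.6286; (1750−750)/1750 = 0.5714; (1750−950)/1750 = 0.4571.
Raised to α = 1.5: 0.53271; 0.49835; 0.43196; 0.30908.
Sum = 1.772100; FGT(1.5) = 1.772100 / 8 = 0.2215.

0.2215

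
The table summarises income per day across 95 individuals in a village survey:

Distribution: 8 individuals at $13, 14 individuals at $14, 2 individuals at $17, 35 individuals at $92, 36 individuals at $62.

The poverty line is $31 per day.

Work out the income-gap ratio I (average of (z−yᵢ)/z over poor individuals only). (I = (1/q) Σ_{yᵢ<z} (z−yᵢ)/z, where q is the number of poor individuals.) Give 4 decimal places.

Incomes under z: 8×$13, 14×$14, 2×$17 (q = 24 of N = 95).
Shortfall ratios (z−y)/z: 0.5806 (×8), 0.5484 (×14), 0.4516 (×2); sum = 13.225806.
The income-gap ratio divides by q (the poor only): 13.225806 / 24 = 0.5511.

0.5511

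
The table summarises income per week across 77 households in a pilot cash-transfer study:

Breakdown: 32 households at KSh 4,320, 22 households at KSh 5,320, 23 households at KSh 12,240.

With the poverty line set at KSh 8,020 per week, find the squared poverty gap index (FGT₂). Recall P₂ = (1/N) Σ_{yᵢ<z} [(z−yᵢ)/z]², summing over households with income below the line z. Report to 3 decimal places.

0.121

Below the line: 32×KSh 4,320, 22×KSh 5,320 (q = 54 of N = 77).
Normalized shortfalls: (8020−4320)/8020 = 0.4613 (×32); (8020−5320)/8020 = 0.3367 (×22).
Squared: 0.2128 (×32); 0.1133 (×22).
Sum = 9.304358; P₂ = 9.304358 / 77 = 0.121.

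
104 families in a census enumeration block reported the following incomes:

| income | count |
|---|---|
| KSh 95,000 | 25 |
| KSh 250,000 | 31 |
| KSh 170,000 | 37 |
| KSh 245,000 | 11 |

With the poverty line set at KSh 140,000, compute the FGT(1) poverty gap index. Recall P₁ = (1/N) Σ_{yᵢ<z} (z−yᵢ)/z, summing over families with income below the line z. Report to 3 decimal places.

0.077

Below z: 25×KSh 95,000 (q = 25 of N = 104).
Gap ratios (z−y)/z: (140000−95000)/140000 = 0.3214 (×25).
Sum of shortfalls = 8.035714; P₁ averages over all N: 8.035714 / 104 = 0.077.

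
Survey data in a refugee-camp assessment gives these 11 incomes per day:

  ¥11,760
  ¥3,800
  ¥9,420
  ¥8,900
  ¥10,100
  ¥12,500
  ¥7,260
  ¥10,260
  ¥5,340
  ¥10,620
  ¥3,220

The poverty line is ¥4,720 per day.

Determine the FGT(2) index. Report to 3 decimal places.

Below the line: ¥3,220, ¥3,800 (q = 2 of N = 11).
Shortfall ratios: (4720−3220)/4720 = 0.3178; (4720−3800)/4720 = 0.1949.
Squared: 0.1010; 0.0380.
Sum = 0.138987; P₂ = 0.138987 / 11 = 0.013.

0.013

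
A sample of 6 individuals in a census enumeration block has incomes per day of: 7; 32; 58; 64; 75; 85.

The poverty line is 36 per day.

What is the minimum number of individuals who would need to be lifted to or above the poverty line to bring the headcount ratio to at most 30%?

Currently q = 2 of N = 6 are below the line (H = 0.333).
A headcount ratio of at most 30% allows at most ⌊0.30 × 6⌋ = 1 poor individuals.
So at least 2 − 1 = 1 must be lifted.

1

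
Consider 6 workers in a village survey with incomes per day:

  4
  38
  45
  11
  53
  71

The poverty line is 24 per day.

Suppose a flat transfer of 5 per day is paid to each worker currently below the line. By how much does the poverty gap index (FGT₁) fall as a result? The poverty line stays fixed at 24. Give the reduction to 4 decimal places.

0.0694

Before: below the line — 4, 11; poverty gap index (FGT₁) = 0.229167.
After the 5 transfer: below the line — 9, 16; poverty gap index (FGT₁) = 0.159722.
Reduction = 0.229167 − 0.159722 = 0.0694.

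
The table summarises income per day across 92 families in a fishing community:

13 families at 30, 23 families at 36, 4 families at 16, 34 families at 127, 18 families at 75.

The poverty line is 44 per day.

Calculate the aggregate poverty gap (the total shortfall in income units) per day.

Below the line: 4×16, 13×30, 23×36 (q = 40 of N = 92).
Individual gaps: 4×(44−16) = 112; 13×(44−30) = 182; 23×(44−36) = 184.
Aggregate gap = 478.

478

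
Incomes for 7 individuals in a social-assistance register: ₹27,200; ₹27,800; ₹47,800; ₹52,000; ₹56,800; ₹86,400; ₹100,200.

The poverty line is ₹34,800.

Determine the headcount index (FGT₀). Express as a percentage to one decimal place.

28.6%

2 of the 7 individuals have income below ₹34,800.
H = 2/7 = 28.6%.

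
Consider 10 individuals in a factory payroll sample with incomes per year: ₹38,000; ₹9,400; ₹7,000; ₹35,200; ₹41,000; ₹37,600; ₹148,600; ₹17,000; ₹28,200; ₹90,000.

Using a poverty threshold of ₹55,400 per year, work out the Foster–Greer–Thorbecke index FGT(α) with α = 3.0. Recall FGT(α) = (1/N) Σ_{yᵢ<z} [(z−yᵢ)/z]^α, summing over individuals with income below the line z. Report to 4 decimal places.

Below the line: ₹7,000, ₹9,400, ₹17,000, ₹28,200, ₹35,200, ₹37,600, ₹38,000, ₹41,000 (q = 8 of N = 10).
Gap ratios (z−y)/z: (55400−7000)/55400 = 0.8736; (55400−9400)/55400 = 0.8303; (55400−17000)/55400 = 0.6931; (55400−28200)/55400 = 0.4910; (55400−35200)/55400 = 0.3646; (55400−37600)/55400 = 0.3213; (55400−38000)/55400 = 0.3141; (55400−41000)/55400 = 0.2599.
Raised to α = 3.0: 0.66682; 0.57246; 0.33302; 0.11835; 0.04848; 0.03317; 0.03098; 0.01756.
Sum = 1.820833; FGT(3.0) = 1.820833 / 10 = 0.1821.

0.1821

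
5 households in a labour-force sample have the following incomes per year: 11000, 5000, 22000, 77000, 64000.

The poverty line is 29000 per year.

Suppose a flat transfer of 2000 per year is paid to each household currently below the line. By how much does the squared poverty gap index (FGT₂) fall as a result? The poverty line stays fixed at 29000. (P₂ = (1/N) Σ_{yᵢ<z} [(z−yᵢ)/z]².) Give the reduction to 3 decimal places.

0.044

Before: below the line — 5000, 11000, 22000; squared poverty gap index (FGT₂) = 0.22568.
After the 2000 transfer: below the line — 7000, 13000, 24000; squared poverty gap index (FGT₂) = 0.18193.
Reduction = 0.22568 − 0.18193 = 0.044.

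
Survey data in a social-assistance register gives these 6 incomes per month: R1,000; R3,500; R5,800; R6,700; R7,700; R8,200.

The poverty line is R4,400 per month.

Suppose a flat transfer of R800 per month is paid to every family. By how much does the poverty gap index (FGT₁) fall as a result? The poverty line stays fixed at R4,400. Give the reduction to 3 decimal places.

0.061

Before: below the line — R1,000, R3,500; poverty gap index (FGT₁) = 0.16288.
After the R800 transfer: below the line — R1,800, R4,300; poverty gap index (FGT₁) = 0.10227.
Reduction = 0.16288 − 0.10227 = 0.061.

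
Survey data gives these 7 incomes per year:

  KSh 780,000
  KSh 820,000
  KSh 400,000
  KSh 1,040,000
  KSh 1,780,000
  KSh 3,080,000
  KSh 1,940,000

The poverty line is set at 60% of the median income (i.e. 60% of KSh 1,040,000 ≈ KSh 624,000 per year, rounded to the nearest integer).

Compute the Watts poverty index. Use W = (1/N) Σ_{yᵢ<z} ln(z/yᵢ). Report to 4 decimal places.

0.0635

Incomes under z: KSh 400,000 (q = 1 of N = 7).
ln(z/y) terms: ln(624000/400000) = 0.4447.
W = 0.444686 / 7 = 0.0635.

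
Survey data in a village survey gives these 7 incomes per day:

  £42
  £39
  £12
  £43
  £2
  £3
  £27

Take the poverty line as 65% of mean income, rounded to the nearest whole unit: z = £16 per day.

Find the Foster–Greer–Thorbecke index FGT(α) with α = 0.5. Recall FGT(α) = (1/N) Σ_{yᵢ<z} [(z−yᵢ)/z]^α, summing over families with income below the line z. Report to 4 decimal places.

0.3338

Below the line: £2, £3, £12 (q = 3 of N = 7).
Gap ratios (z−y)/z: (16−2)/16 = 0.8750; (16−3)/16 = 0.8125; (16−12)/16 = 0.2500.
Raised to α = 0.5: 0.93541; 0.90139; 0.50000.
Sum = 2.336802; FGT(0.5) = 2.336802 / 7 = 0.3338.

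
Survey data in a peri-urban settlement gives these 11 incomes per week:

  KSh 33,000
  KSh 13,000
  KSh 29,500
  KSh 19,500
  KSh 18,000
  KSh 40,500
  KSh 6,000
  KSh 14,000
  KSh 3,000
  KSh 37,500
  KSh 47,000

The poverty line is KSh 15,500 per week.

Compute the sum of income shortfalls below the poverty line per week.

KSh 26,000

Below the line: KSh 3,000, KSh 6,000, KSh 13,000, KSh 14,000 (q = 4 of N = 11).
Individual gaps: 15500−3000 = 12500; 15500−6000 = 9500; 15500−13000 = 2500; 15500−14000 = 1500.
Aggregate gap = KSh 26,000.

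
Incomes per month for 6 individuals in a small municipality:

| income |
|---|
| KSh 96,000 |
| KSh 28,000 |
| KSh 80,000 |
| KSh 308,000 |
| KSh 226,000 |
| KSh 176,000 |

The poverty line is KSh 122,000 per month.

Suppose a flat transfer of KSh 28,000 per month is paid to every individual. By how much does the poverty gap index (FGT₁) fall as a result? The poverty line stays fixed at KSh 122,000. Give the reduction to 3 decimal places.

0.112

Before: below the line — KSh 28,000, KSh 80,000, KSh 96,000; poverty gap index (FGT₁) = 0.22131.
After the KSh 28,000 transfer: below the line — KSh 56,000, KSh 108,000; poverty gap index (FGT₁) = 0.10929.
Reduction = 0.22131 − 0.10929 = 0.112.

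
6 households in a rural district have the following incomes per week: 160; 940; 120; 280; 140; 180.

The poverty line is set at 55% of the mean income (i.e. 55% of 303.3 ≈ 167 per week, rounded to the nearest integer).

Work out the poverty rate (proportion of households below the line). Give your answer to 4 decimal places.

3 of the 6 households have income below 167.
H = 3/6 = 0.5000.

0.5000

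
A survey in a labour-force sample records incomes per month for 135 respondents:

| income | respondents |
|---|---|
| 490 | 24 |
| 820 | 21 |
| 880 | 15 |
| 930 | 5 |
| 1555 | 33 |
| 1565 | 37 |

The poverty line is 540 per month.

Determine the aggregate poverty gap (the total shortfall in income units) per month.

Poor units: 24×490 (q = 24 of N = 135).
Individual gaps: 24×(540−490) = 1200.
Aggregate gap = 1200.

1200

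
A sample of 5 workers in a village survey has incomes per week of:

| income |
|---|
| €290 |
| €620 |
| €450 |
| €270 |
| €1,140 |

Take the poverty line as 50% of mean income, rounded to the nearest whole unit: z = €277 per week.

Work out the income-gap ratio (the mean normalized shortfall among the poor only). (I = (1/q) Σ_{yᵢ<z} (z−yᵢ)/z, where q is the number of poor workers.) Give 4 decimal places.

Poor units: €270 (q = 1 of N = 5).
Relative gaps: 0.0253; sum = 0.025271.
I averages over the q = 1 poor units only: 0.025271 / 1 = 0.0253.

0.0253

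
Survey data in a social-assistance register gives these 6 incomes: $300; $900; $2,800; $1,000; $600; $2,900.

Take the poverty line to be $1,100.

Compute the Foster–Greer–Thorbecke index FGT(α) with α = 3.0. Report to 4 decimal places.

Incomes under z: $300, $600, $900, $1,000 (q = 4 of N = 6).
Relative gaps: (1100−300)/1100 = 0.7273; (1100−600)/1100 = 0.4545; (1100−900)/1100 = 0.1818; (1100−1000)/1100 = 0.0909.
Raised to α = 3.0: 0.38467; 0.09391; 0.00601; 0.00075.
Sum = 0.485349; FGT(3.0) = 0.485349 / 6 = 0.0809.

0.0809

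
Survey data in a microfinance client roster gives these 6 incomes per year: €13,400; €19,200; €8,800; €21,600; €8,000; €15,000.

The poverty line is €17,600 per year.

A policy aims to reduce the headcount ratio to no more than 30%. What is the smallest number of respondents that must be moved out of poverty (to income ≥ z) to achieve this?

Currently q = 4 of N = 6 are below the line (H = 0.667).
A headcount ratio of at most 30% allows at most ⌊0.30 × 6⌋ = 1 poor respondents.
So at least 4 − 1 = 3 must be lifted.

3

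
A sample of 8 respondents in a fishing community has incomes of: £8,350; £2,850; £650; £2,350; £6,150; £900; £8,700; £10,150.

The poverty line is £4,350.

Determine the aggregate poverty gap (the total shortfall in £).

Below z: £650, £900, £2,350, £2,850 (q = 4 of N = 8).
Individual gaps: 4350−650 = 3700; 4350−900 = 3450; 4350−2350 = 2000; 4350−2850 = 1500.
Aggregate gap = £10,650.

£10,650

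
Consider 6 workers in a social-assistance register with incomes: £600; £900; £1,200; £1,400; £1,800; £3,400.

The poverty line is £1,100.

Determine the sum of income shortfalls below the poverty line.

Below the line: £600, £900 (q = 2 of N = 6).
Individual gaps: 1100−600 = 500; 1100−900 = 200.
Aggregate gap = £700.

£700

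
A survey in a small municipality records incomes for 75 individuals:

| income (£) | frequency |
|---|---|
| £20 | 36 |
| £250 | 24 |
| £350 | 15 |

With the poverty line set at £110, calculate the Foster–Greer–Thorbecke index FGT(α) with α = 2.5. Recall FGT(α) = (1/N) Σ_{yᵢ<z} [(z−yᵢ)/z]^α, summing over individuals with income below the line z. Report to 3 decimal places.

0.291

Below the line: 36×£20 (q = 36 of N = 75).
Shortfall ratios: (110−20)/110 = 0.8182 (×36).
Raised to α = 2.5: 0.60551 (×36).
Sum = 21.798523; FGT(2.5) = 21.798523 / 75 = 0.291.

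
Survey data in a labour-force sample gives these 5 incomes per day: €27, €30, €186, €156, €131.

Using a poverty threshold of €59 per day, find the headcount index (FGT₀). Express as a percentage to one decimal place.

2 of the 5 households have income below €59.
H = 2/5 = 40.0%.

40.0%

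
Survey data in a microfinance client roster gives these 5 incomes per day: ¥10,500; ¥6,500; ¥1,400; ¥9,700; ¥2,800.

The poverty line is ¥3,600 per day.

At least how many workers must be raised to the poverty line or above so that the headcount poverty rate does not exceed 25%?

1

2 of the 5 workers are poor, so H = 2/5 = 0.400.
A headcount ratio of at most 25% allows at most ⌊0.25 × 5⌋ = 1 poor workers.
So at least 2 − 1 = 1 must be lifted.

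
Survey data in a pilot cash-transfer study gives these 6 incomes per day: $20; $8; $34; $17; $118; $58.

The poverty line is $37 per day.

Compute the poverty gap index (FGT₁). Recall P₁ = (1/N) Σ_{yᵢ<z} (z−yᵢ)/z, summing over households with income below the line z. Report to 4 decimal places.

0.3108

Below the line: $8, $17, $20, $34 (q = 4 of N = 6).
Relative gaps: (37−8)/37 = 0.7838; (37−17)/37 = 0.5405; (37−20)/37 = 0.4595; (37−34)/37 = 0.0811.
Σ = 1.864865. Dividing by the full population N = 6 gives P₁ = 0.3108.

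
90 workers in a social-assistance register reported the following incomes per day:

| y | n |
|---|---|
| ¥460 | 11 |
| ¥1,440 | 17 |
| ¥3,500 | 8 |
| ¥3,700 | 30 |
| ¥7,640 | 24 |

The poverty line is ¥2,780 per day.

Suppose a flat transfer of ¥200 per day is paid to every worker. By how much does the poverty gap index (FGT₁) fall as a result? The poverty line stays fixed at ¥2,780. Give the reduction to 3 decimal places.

0.022

Before: below the line — 11×¥460, 17×¥1,440; poverty gap index (FGT₁) = 0.19305.
After the ¥200 transfer: below the line — 11×¥660, 17×¥1,640; poverty gap index (FGT₁) = 0.17066.
Reduction = 0.19305 − 0.17066 = 0.022.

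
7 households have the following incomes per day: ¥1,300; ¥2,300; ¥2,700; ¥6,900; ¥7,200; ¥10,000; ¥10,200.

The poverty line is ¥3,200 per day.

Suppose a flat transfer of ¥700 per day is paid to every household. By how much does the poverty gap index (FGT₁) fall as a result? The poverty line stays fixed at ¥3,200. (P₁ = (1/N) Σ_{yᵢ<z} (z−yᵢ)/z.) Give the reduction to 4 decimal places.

0.0848

Before: below the line — ¥1,300, ¥2,300, ¥2,700; poverty gap index (FGT₁) = 0.147321.
After the ¥700 transfer: below the line — ¥2,000, ¥3,000; poverty gap index (FGT₁) = 0.062500.
Reduction = 0.147321 − 0.062500 = 0.0848.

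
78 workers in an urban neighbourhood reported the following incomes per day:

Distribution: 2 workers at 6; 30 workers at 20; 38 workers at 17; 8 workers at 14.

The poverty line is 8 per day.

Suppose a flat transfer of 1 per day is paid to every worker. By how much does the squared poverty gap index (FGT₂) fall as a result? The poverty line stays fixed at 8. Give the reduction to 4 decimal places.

Before: below the line — 2×6; squared poverty gap index (FGT₂) = 0.001603.
After the 1 transfer: below the line — 2×7; squared poverty gap index (FGT₂) = 0.000401.
Reduction = 0.001603 − 0.000401 = 0.0012.

0.0012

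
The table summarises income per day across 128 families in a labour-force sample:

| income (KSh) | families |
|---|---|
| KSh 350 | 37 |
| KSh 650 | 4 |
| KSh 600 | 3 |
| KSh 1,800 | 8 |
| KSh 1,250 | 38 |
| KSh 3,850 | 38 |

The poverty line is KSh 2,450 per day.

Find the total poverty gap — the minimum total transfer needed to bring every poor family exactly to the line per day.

KSh 141,250

Incomes under z: 37×KSh 350, 3×KSh 600, 4×KSh 650, 38×KSh 1,250, 8×KSh 1,800 (q = 90 of N = 128).
Individual gaps: 37×(2450−350) = 77700; 3×(2450−600) = 5550; 4×(2450−650) = 7200; 38×(2450−1250) = 45600; 8×(2450−1800) = 5200.
Aggregate gap = KSh 141,250.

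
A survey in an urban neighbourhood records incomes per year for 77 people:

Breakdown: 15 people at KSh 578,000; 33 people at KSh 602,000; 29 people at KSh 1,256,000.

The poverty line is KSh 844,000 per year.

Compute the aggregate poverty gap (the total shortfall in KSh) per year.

Incomes under z: 15×KSh 578,000, 33×KSh 602,000 (q = 48 of N = 77).
Individual gaps: 15×(844000−578000) = 3990000; 33×(844000−602000) = 7986000.
Aggregate gap = KSh 11,976,000.

KSh 11,976,000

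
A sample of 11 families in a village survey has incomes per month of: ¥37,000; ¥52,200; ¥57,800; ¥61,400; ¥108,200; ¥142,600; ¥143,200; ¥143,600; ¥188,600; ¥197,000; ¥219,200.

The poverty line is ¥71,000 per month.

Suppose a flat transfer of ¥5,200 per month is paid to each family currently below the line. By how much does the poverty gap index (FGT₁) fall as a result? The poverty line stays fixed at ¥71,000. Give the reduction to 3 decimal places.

Before: below the line — ¥37,000, ¥52,200, ¥57,800, ¥61,400; poverty gap index (FGT₁) = 0.09680.
After the ¥5,200 transfer: below the line — ¥42,200, ¥57,400, ¥63,000, ¥66,600; poverty gap index (FGT₁) = 0.07017.
Reduction = 0.09680 − 0.07017 = 0.027.

0.027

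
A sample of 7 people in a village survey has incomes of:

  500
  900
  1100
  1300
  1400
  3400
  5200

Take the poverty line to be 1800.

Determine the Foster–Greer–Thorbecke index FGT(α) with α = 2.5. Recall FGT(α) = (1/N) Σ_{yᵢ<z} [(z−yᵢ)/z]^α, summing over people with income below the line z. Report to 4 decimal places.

Below the line: 500, 900, 1100, 1300, 1400 (q = 5 of N = 7).
Gap ratios (z−y)/z: (1800−500)/1800 = 0.7222; (1800−900)/1800 = 0.5000; (1800−1100)/1800 = 0.3889; (1800−1300)/1800 = 0.2778; (1800−1400)/1800 = 0.2222.
Raised to α = 2.5: 0.44328; 0.17678; 0.09431; 0.04067; 0.02328.
Sum = 0.778313; FGT(2.5) = 0.778313 / 7 = 0.1112.

0.1112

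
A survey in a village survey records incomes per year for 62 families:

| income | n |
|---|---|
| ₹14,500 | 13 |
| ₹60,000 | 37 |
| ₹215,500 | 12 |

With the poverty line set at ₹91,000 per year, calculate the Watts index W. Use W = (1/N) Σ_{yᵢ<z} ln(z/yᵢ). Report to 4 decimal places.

Incomes under z: 13×₹14,500, 37×₹60,000 (q = 50 of N = 62).
Log gaps: ln(91000/14500) = 1.8367 (×13); ln(91000/60000) = 0.4165 (×37).
W = 39.288294 / 62 = 0.6337.

0.6337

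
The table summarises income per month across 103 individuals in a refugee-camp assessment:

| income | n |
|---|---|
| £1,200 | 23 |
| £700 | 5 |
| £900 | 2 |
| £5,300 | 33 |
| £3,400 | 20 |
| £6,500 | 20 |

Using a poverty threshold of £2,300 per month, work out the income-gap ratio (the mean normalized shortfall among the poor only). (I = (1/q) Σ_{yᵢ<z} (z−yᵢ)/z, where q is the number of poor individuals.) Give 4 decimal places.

0.5232

Below z: 5×£700, 2×£900, 23×£1,200 (q = 30 of N = 103).
Relative gaps: 0.6957 (×5), 0.6087 (×2), 0.4783 (×23); sum = 15.695652.
The income-gap ratio divides by q (the poor only): 15.695652 / 30 = 0.5232.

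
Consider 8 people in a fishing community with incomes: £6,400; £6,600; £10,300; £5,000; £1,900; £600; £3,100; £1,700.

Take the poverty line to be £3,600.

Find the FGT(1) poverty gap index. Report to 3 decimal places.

Incomes under z: £600, £1,700, £1,900, £3,100 (q = 4 of N = 8).
Normalized shortfalls: (3600−600)/3600 = 0.8333; (3600−1700)/3600 = 0.5278; (3600−1900)/3600 = 0.4722; (3600−3100)/3600 = 0.1389.
Sum of shortfalls = 1.972222; P₁ averages over all N: 1.972222 / 8 = 0.247.

0.247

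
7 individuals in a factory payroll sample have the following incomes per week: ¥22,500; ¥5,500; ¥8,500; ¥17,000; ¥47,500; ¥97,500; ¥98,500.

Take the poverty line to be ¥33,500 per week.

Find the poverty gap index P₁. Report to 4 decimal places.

Below z: ¥5,500, ¥8,500, ¥17,000, ¥22,500 (q = 4 of N = 7).
Shortfall ratios: (33500−5500)/33500 = 0.8358; (33500−8500)/33500 = 0.7463; (33500−17000)/33500 = 0.4925; (33500−22500)/33500 = 0.3284.
Σ = 2.402985. Dividing by the full population N = 7 gives P₁ = 0.3433.

0.3433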